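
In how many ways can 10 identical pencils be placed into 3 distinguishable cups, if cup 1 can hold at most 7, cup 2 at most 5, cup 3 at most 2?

Without the upper bounds there are C(12,2) = 66 ways to split 10 among 3 cups.
Subtract solutions that violate a single cap (substitute x_i' = x_i − (cap_i+1)): x_1 ≥ 8 gives C(4,2) = 6; x_2 ≥ 6 gives C(6,2) = 15; x_3 ≥ 3 gives C(9,2) = 36. Together 57.
Add back pairs where two caps are both exceeded: 0 + 0 + 3 = 3.
By inclusion–exclusion the count is 66 − 57 + 3 = 12.

12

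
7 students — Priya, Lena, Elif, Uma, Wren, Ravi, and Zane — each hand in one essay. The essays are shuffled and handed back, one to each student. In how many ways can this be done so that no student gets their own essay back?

Let Aᵢ be the assignments in which student i gets their own essay. We want the size of the complement of A₁∪…∪A_7.
By inclusion–exclusion this is Σ_{j=0}^{7} (−1)^j C(7,j)·(7−j)!.
Computing: 5040 − 5040 + 2520 − 840 + 210 − 42 + 7 − 1 = 1854.

1854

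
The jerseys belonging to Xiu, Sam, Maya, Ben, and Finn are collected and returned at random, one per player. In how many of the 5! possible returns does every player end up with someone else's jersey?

This is the derangement count D_5: permutations of 5 items with no fixed point.
By inclusion–exclusion this is Σ_{j=0}^{5} (−1)^j C(5,j)·(5−j)!.
Computing: 120 − 120 + 60 − 20 + 5 − 1 = 44.

44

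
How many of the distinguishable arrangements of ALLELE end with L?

Fix L in the last position and arrange the remaining 5 letters.
Those 5 letters have E appearing twice and L appearing twice, giving (5)!/(2!·2!) = 30.

30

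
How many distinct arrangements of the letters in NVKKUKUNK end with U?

840

With the last slot taken by U, it remains to arrange the other 8 letters (NVKKKUNK).
Those 8 letters have K appearing 4 times and N appearing twice, giving (8)!/(4!·2!) = 840.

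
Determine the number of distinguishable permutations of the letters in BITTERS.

2520

BITTERS has 7 letters with T appearing twice.
The number of distinct arrangements is 7!/(2!) = 5040/2 = 2520.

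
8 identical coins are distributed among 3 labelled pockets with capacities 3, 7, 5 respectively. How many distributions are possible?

23

Without the upper bounds there are C(10,2) = 45 ways to split 8 among 3 pockets.
Subtract solutions that violate a single cap (substitute x_i' = x_i − (cap_i+1)): x_1 ≥ 4 gives C(6,2) = 15; x_2 ≥ 8 gives C(2,2) = 1; x_3 ≥ 6 gives C(4,2) = 6. Together 22.
No two caps can be exceeded simultaneously, so the pair terms are all 0.
By inclusion–exclusion the count is 45 − 22 + 0 = 23.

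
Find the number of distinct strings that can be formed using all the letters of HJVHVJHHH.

HJVHVJHHH has 9 letters with H appearing 5 times, J appearing twice, and V appearing twice.
Dividing 9! = 362880 by 5!·2!·2! = 480 for the repeated letters gives 756.

756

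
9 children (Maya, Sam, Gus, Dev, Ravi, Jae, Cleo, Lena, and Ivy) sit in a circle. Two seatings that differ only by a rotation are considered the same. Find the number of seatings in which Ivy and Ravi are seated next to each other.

Treat {Ivy, Ravi} as one unit (2 internal orders) and seat the resulting 8 units around the table: (7)! circular arrangements.
So 2 × (7)! = 2 × 5040 = 10080.

10080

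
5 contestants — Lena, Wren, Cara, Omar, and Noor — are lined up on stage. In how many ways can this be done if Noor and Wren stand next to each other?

48

Place the 3 others and the Noor-Wren pair as 4 objects in a line; the pair has 2 internal arrangements.
So the count is 2·(4)! = 48.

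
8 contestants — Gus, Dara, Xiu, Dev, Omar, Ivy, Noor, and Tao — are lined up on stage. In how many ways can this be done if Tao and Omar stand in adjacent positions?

Place the 6 others and the Tao-Omar pair as 7 objects in a line; the pair has 2 internal arrangements.
That gives 2 × 7! = 2 × 5040 = 10080.

10080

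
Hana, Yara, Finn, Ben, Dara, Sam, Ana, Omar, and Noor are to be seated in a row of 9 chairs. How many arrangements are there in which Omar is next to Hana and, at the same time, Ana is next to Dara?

Treat {Omar,Hana} as one block (2 orders) and {Ana,Dara} as another (2 orders).
That leaves 7 units to arrange: 2 × 2 × 7! = 4 × 5040 = 20160.

20160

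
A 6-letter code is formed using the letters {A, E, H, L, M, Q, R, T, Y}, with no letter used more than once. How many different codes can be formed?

With no repetition, fill the 6 letters in order: 9 choices, then 8, down to 4.
9 × 8 × 7 × 6 × 5 × 4 = 60480.

60480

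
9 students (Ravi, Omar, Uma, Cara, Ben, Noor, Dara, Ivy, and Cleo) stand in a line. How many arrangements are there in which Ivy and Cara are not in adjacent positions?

Of the 9! = 362880 arrangements, those with Ivy and Cara adjacent number 2 × 8! = 80640 (treat the pair as a block with 2 internal orders).
Complementary counting: 362880 − 80640 = 282240.

282240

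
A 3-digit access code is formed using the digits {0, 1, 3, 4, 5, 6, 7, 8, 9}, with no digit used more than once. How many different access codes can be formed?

504

This is a permutation of 3 out of 9: P(9,3) = 9!/6!.
9 × 8 × 7 = 504.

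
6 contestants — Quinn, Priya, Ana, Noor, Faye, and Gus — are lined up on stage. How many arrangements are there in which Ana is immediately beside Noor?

Place the 4 others and the Ana-Noor pair as 5 objects in a line; the pair has 2 internal arrangements.
So the count is 2·(5)! = 240.

240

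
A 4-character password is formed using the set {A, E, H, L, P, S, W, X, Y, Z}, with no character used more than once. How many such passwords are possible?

Choose and order 4 of the 10 symbols: the first character has 10 options, the next 9, then 8, 7.
That product is 10 × 9 × 8 × 7 = 5040.

5040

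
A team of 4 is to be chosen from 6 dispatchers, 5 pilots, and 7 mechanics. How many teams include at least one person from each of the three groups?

1575

Unrestricted: C(18,4) = 3060 ways to pick any 4 of the 18.
Subtract selections that omit an entire group: no dispatchers → C(12,4) = 495; no pilots → C(13,4) = 715; no mechanics → C(11,4) = 330.
Add back selections omitting two groups (i.e. drawn from a single group): C(6,4) + C(5,4) + C(7,4) = 55.
By inclusion–exclusion: 3060 − 1540 + 55 = 1575.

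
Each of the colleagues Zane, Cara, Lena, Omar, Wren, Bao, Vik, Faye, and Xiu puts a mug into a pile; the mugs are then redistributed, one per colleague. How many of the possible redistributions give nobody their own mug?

133496

Let Aᵢ be the assignments in which colleague i gets their own mug. We want the size of the complement of A₁∪…∪A_9.
By inclusion–exclusion this is Σ_{j=0}^{9} (−1)^j C(9,j)·(9−j)!.
Computing: 362880 − 362880 + 181440 − 60480 + 15120 − 3024 + 504 − 72 + 9 − 1 = 133496.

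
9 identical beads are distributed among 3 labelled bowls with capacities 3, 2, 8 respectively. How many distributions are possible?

Without the upper bounds there are C(11,2) = 55 ways to split 9 among 3 bowls.
Subtract solutions that violate a single cap (substitute x_i' = x_i − (cap_i+1)): x_1 ≥ 4 gives C(7,2) = 21; x_2 ≥ 3 gives C(8,2) = 28; x_3 ≥ 9 gives C(2,2) = 1. Together 50.
Add back pairs where two caps are both exceeded: 6 + 0 + 0 = 6.
By inclusion–exclusion the count is 55 − 50 + 6 = 11.

11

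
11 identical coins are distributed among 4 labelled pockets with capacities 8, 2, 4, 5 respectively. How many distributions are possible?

Ignoring the caps, the number of non-negative solutions to x_1+…+x_4 = 11 is C(14,3) = 364.
Subtract solutions that violate a single cap (substitute x_i' = x_i − (cap_i+1)): x_1 ≥ 9 gives C(5,3) = 10; x_2 ≥ 3 gives C(11,3) = 165; x_3 ≥ 5 gives C(9,3) = 84; x_4 ≥ 6 gives C(8,3) = 56. Together 315.
Add back pairs where two caps are both exceeded: 0 + 0 + 0 + 20 + 10 + 1 = 31.
By inclusion–exclusion the count is 364 − 315 + 31 = 80.

80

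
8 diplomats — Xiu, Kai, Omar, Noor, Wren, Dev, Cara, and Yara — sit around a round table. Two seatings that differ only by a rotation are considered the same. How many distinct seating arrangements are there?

5040

Fix one person's seat to break rotational symmetry; the remaining 7 people can be arranged in (7)! = 5040 ways.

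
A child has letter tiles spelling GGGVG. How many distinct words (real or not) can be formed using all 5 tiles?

5

The 5 letters of GGGVG have repeats: G appearing 4 times.
Dividing 5! = 120 by 4! = 24 for the repeated letters gives 5.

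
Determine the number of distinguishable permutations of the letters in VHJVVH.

60

The 6 letters of VHJVVH have repeats: H appearing twice and V appearing 3 times.
So there are 6! / (3!·2!) = 60 distinguishable arrangements.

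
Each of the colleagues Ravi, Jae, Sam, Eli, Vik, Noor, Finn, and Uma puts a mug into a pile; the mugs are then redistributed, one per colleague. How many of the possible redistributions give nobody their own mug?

This is the derangement count D_8: permutations of 8 items with no fixed point.
By inclusion–exclusion this is Σ_{j=0}^{8} (−1)^j C(8,j)·(8−j)!.
Computing: 40320 − 40320 + 20160 − 6720 + 1680 − 336 + 56 − 8 + 1 = 14833.

14833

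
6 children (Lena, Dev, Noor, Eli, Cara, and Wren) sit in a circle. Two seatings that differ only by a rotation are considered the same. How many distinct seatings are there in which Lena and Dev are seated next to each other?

Treat {Lena, Dev} as one unit (2 internal orders) and seat the resulting 5 units around the table: (4)! circular arrangements.
So 2 × (4)! = 2 × 24 = 48.

48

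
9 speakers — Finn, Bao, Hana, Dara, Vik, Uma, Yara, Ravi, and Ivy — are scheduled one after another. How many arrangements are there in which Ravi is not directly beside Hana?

Of the 9! = 362880 arrangements, those with Ravi and Hana adjacent number 2 × 8! = 80640 (treat the pair as a block with 2 internal orders).
So 362880 − 80640 = 282240 arrangements keep them apart.

282240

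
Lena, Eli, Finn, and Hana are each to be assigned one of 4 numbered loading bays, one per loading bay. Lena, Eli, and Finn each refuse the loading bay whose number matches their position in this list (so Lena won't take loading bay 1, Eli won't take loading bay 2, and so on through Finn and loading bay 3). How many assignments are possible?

11

Let Aᵢ (for i ∈ {1, 2, 3}) be the placements that put person i in their forbidden loading bay. Any j of these fix j positions, leaving (4−j)! ways to fill the rest, and there are C(3,j) ways to pick which j.
By inclusion–exclusion, the number of valid placements is Σ_{j=0}^{3} (−1)^j C(3,j)·(4−j)!.
Computing: 24 − 18 + 6 − 1 = 11.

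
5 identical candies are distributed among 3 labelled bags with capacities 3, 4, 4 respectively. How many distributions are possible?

16

By stars and bars, unrestricted non-negative solutions to x_1+…+x_3 = 5 number C(5+2,2) = 21.
Subtract solutions that violate a single cap (substitute x_i' = x_i − (cap_i+1)): x_1 ≥ 4 gives C(3,2) = 3; x_2 ≥ 5 gives C(2,2) = 1; x_3 ≥ 5 gives C(2,2) = 1. Together 5.
No two caps can be exceeded simultaneously, so the pair terms are all 0.
By inclusion–exclusion the count is 21 − 5 + 0 = 16.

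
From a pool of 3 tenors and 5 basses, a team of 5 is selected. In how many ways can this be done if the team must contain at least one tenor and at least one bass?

With no constraint there are C(8,5) = 56 possible selections.
Subtract selections that omit an entire group: no tenors → C(5,5) = 1; no basses → C(3,5) = 0.
Both groups omitted at once is impossible, so 56 − 1 = 55.

55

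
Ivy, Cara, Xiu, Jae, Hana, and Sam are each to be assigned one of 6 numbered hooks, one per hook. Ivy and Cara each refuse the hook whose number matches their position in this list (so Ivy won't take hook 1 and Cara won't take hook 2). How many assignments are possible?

504

Let Aᵢ (for i ∈ {1, 2}) be the placements that put person i in their forbidden hook. Any j of these fix j positions, leaving (6−j)! ways to fill the rest, and there are C(2,j) ways to pick which j.
By inclusion–exclusion, the number of valid placements is Σ_{j=0}^{2} (−1)^j C(2,j)·(6−j)!.
Computing: 720 − 240 + 24 = 504.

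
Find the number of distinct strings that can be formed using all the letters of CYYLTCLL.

1680

Letter multiplicities in CYYLTCLL: C×2, L×3, T×1, Y×2.
The number of distinct arrangements is 8!/(3!·2!·2!) = 40320/24 = 1680.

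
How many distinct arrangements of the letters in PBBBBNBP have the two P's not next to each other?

126

Total arrangements of PBBBBNBP: 8!/(5!·2!) = 168.
Arrangements with the P's together: treat PP as one letter, giving (7)!/(5!) = 42.
Subtracting, 168 − 42 = 126 arrangements keep the P's apart.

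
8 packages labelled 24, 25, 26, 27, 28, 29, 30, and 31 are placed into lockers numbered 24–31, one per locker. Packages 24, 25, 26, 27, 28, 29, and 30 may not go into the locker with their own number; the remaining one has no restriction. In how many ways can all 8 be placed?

16687

Let Aᵢ (for 24 ≤ i ≤ 30) be the placements that put package i in its forbidden locker. Any j of these fix j positions, leaving (8−j)! ways to fill the rest, and there are C(7,j) ways to pick which j.
By inclusion–exclusion, the number of valid placements is Σ_{j=0}^{7} (−1)^j C(7,j)·(8−j)!.
Computing: 40320 − 35280 + 15120 − 4200 + 840 − 126 + 14 − 1 = 16687.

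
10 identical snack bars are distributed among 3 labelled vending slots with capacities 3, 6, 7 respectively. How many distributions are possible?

22

By stars and bars, unrestricted non-negative solutions to x_1+…+x_3 = 10 number C(10+2,2) = 66.
Subtract solutions that violate a single cap (substitute x_i' = x_i − (cap_i+1)): x_1 ≥ 4 gives C(8,2) = 28; x_2 ≥ 7 gives C(5,2) = 10; x_3 ≥ 8 gives C(4,2) = 6. Together 44.
No two caps can be exceeded simultaneously, so the pair terms are all 0.
By inclusion–exclusion the count is 66 − 44 + 0 = 22.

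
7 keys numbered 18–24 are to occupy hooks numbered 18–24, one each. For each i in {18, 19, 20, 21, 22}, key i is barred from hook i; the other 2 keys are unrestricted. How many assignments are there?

2428

Let Aᵢ (for 18 ≤ i ≤ 22) be the placements that put key i in its forbidden hook. Any j of these fix j positions, leaving (7−j)! ways to fill the rest, and there are C(5,j) ways to pick which j.
By inclusion–exclusion, the number of valid placements is Σ_{j=0}^{5} (−1)^j C(5,j)·(7−j)!.
Computing: 5040 − 3600 + 1200 − 240 + 30 − 2 = 2428.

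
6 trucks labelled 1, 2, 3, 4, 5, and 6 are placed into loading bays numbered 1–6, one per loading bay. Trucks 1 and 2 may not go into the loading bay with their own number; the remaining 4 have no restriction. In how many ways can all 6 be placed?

504

Let Aᵢ (for i ∈ {1, 2}) be the placements that put truck i in its forbidden loading bay. Any j of these fix j positions, leaving (6−j)! ways to fill the rest, and there are C(2,j) ways to pick which j.
By inclusion–exclusion, the number of valid placements is Σ_{j=0}^{2} (−1)^j C(2,j)·(6−j)!.
Computing: 720 − 240 + 24 = 504.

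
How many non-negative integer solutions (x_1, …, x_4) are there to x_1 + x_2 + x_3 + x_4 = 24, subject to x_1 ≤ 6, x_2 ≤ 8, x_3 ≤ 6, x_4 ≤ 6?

10

Without the upper bounds there are C(27,3) = 2925 ways to split 24 among 4 variables.
Subtract solutions that violate a single cap (substitute x_i' = x_i − (cap_i+1)): x_1 ≥ 7 gives C(20,3) = 1140; x_2 ≥ 9 gives C(18,3) = 816; x_3 ≥ 7 gives C(20,3) = 1140; x_4 ≥ 7 gives C(20,3) = 1140. Together 4236.
Add back pairs where two caps are both exceeded: 165 + 286 + 286 + 165 + 165 + 286 = 1353.
Subtract triples: 4 + 4 + 20 + 4 = 32.
By inclusion–exclusion the count is 2925 − 4236 + 1353 − 32 = 10.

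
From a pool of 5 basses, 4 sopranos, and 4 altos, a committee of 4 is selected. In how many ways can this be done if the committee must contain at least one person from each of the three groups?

400

With no constraint there are C(13,4) = 715 possible selections.
Subtract selections that omit an entire group: no basses → C(8,4) = 70; no sopranos → C(9,4) = 126; no altos → C(9,4) = 126.
Add back selections omitting two groups (i.e. drawn from a single group): C(5,4) + C(4,4) + C(4,4) = 7.
By inclusion–exclusion: 715 − 322 + 7 = 400.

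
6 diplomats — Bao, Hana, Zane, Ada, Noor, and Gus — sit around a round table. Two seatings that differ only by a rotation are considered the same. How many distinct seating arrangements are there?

120

Around a circle, 6 distinct people have 6!/6 = (5)! = 120 rotationally distinct seatings.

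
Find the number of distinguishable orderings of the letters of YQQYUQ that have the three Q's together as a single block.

Treat the 3 copies of Q as a single block. The multiset to arrange is then {QQQ, U, Y, Y}, 4 items in all.
That gives (4)!/(2!) = 12 arrangements.

12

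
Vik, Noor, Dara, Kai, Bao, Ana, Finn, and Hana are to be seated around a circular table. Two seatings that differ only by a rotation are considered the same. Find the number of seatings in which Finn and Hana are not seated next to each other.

Without the restriction there are (7)! = 5040 seatings.
Those with Finn next to Hana: fuse the pair into one unit and seat 7 units around a circle — 2·(6)! = 1440.
Subtracting, 5040 − 1440 = 3600.

3600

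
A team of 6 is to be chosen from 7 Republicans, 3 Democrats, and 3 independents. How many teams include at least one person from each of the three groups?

Unrestricted: C(13,6) = 1716 ways to pick any 6 of the 13.
Subtract selections that omit an entire group: no Republicans → C(6,6) = 1; no Democrats → C(10,6) = 210; no independents → C(10,6) = 210.
Add back selections omitting two groups (i.e. drawn from a single group): C(7,6) + C(3,6) + C(3,6) = 7.
By inclusion–exclusion: 1716 − 421 + 7 = 1302.

1302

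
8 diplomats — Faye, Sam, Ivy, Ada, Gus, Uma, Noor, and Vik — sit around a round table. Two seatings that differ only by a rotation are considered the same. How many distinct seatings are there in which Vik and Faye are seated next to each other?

1440

Treat {Vik, Faye} as one unit (2 internal orders) and seat the resulting 7 units around the table: (6)! circular arrangements.
So 2 × (6)! = 2 × 720 = 1440.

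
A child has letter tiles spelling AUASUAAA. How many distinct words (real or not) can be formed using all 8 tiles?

168

The 8 letters of AUASUAAA have repeats: A appearing 5 times and U appearing twice.
The number of distinct arrangements is 8!/(5!·2!) = 40320/240 = 168.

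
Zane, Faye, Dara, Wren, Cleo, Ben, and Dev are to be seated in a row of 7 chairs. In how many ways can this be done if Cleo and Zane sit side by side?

1440

Glue Cleo and Zane into one block (2 internal orders), leaving 6 units to arrange in a row.
So the count is 2·(6)! = 1440.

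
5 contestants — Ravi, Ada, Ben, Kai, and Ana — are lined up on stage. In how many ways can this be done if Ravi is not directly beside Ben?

72

Of the 5! = 120 arrangements, those with Ravi and Ben adjacent number 2 × 4! = 48 (treat the pair as a block with 2 internal orders).
So 120 − 48 = 72 arrangements keep them apart.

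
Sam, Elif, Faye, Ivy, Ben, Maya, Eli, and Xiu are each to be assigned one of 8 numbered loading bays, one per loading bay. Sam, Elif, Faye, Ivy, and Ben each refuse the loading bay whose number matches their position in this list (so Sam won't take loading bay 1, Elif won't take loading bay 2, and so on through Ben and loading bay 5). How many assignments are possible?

21234

Let Aᵢ (for 1 ≤ i ≤ 5) be the placements that put person i in their forbidden loading bay. Any j of these fix j positions, leaving (8−j)! ways to fill the rest, and there are C(5,j) ways to pick which j.
By inclusion–exclusion, the number of valid placements is Σ_{j=0}^{5} (−1)^j C(5,j)·(8−j)!.
Computing: 40320 − 25200 + 7200 − 1200 + 120 − 6 = 21234.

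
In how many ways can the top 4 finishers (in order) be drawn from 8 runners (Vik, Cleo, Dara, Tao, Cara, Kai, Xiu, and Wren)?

1680

There are 8 choices for 1st place, 7 for 2nd, and so on down to 5 for position 4.
That gives 8 × 7 × 6 × 5 = 1680.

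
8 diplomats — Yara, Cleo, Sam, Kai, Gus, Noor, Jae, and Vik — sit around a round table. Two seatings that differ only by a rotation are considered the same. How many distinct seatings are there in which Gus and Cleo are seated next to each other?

Glue Gus and Cleo into a block (2 internal orders). Seating 7 units around a circle gives (6)! arrangements.
So 2 × (6)! = 2 × 720 = 1440.

1440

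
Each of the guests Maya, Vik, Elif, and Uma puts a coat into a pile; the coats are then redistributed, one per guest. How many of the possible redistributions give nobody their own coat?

This is the derangement count D_4: permutations of 4 items with no fixed point.
By inclusion–exclusion this is Σ_{j=0}^{4} (−1)^j C(4,j)·(4−j)!.
Computing: 24 − 24 + 12 − 4 + 1 = 9.

9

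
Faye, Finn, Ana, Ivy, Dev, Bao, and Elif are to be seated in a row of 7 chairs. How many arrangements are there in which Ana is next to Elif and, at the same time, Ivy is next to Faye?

480

Treat {Ana,Elif} as one block (2 orders) and {Ivy,Faye} as another (2 orders).
That leaves 5 units to arrange: 2 × 2 × 5! = 4 × 120 = 480.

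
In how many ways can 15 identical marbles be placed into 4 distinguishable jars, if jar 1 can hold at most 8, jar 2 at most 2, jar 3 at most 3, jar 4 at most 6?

By stars and bars, unrestricted non-negative solutions to x_1+…+x_4 = 15 number C(15+3,3) = 816.
Subtract solutions that violate a single cap (substitute x_i' = x_i − (cap_i+1)): x_1 ≥ 9 gives C(9,3) = 84; x_2 ≥ 3 gives C(15,3) = 455; x_3 ≥ 4 gives C(14,3) = 364; x_4 ≥ 7 gives C(11,3) = 165. Together 1068.
Add back pairs where two caps are both exceeded: 20 + 10 + 0 + 165 + 56 + 35 = 286.
Subtract triples: 0 + 0 + 0 + 4 = 4.
By inclusion–exclusion the count is 816 − 1068 + 286 − 4 = 30.

30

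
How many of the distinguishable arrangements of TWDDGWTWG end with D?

Fix D in the last position and arrange the remaining 8 letters.
Those 8 letters have G appearing twice, T appearing twice, and W appearing 3 times, giving (8)!/(3!·2!·2!) = 1680.

1680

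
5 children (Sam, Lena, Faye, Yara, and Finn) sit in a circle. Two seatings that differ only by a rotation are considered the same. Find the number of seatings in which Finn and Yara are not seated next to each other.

Without the restriction there are (4)! = 24 seatings.
Seatings with Finn beside Yara: treat them as a block with 2 internal orders, giving 2 × (3)! = 12.
Subtracting, 24 − 12 = 12.

12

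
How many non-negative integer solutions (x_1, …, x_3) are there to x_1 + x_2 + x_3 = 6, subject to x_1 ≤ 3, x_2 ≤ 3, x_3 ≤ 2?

6

Without the upper bounds there are C(8,2) = 28 ways to split 6 among 3 variables.
Subtract solutions that violate a single cap (substitute x_i' = x_i − (cap_i+1)): x_1 ≥ 4 gives C(4,2) = 6; x_2 ≥ 4 gives C(4,2) = 6; x_3 ≥ 3 gives C(5,2) = 10. Together 22.
No two caps can be exceeded simultaneously, so the pair terms are all 0.
By inclusion–exclusion the count is 28 − 22 + 0 = 6.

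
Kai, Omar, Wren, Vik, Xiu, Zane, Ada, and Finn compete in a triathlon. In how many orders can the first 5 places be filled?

There are 8 choices for 1st place, 7 for 2nd, and so on down to 4 for position 5.
That gives 8 × 7 × 6 × 5 × 4 = 6720.

6720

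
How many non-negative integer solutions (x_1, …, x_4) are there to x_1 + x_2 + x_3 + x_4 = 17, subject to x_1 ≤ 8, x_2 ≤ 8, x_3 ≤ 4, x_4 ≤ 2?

45

Ignoring the caps, the number of non-negative solutions to x_1+…+x_4 = 17 is C(20,3) = 1140.
Subtract solutions that violate a single cap (substitute x_i' = x_i − (cap_i+1)): x_1 ≥ 9 gives C(11,3) = 165; x_2 ≥ 9 gives C(11,3) = 165; x_3 ≥ 5 gives C(15,3) = 455; x_4 ≥ 3 gives C(17,3) = 680. Together 1465.
Add back pairs where two caps are both exceeded: 0 + 20 + 56 + 20 + 56 + 220 = 372.
Subtract triples: 0 + 0 + 1 + 1 = 2.
By inclusion–exclusion the count is 1140 − 1465 + 372 − 2 = 45.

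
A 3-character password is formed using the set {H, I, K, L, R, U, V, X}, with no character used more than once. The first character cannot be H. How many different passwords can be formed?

294

The first character has 8−1 = 7 choices (anything except H).
The remaining 2 characters are filled from the other 7 symbols without repetition: 7 × 6 = 42.
Total: 7 × 42 = 294.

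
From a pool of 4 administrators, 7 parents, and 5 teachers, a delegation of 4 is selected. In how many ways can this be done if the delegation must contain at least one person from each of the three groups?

Total 4-person selections from all 16: C(16,4) = 1820.
Selections missing a whole group: no administrators → C(12,4) = 495; no parents → C(9,4) = 126; no teachers → C(11,4) = 330.
Add back selections omitting two groups (i.e. drawn from a single group): C(4,4) + C(7,4) + C(5,4) = 41.
By inclusion–exclusion: 1820 − 951 + 41 = 910.

910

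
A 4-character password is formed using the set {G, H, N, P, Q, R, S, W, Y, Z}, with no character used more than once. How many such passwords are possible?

5040

With no repetition, fill the 4 characters in order: 10 choices, then 9, down to 7.
That product is 10 × 9 × 8 × 7 = 5040.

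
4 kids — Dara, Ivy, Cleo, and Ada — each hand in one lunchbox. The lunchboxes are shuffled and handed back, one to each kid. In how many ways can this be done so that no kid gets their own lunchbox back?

9

This is the derangement count D_4: permutations of 4 items with no fixed point.
By inclusion–exclusion this is Σ_{j=0}^{4} (−1)^j C(4,j)·(4−j)!.
Computing: 24 − 24 + 12 − 4 + 1 = 9.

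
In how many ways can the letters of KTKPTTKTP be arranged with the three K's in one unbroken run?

Treat the 3 copies of K as a single block. The multiset to arrange is then {KKK, P, P, T, T, T, T}, 7 items in all.
That gives (7)!/(4!·2!) = 105 arrangements.

105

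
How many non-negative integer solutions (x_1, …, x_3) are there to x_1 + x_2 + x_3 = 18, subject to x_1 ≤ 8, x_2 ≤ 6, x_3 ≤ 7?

10

Ignoring the caps, the number of non-negative solutions to x_1+…+x_3 = 18 is C(20,2) = 190.
Subtract solutions that violate a single cap (substitute x_i' = x_i − (cap_i+1)): x_1 ≥ 9 gives C(11,2) = 55; x_2 ≥ 7 gives C(13,2) = 78; x_3 ≥ 8 gives C(12,2) = 66. Together 199.
Add back pairs where two caps are both exceeded: 6 + 3 + 10 = 19.
By inclusion–exclusion the count is 190 − 199 + 19 = 10.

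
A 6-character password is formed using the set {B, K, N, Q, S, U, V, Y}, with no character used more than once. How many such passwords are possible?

With no repetition, fill the 6 characters in order: 8 choices, then 7, down to 3.
That product is 8 × 7 × 6 × 5 × 4 × 3 = 20160.

20160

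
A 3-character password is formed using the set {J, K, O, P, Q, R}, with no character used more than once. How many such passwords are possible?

This is a permutation of 3 out of 6: P(6,3) = 6!/3!.
6 × 5 × 4 = 120.

120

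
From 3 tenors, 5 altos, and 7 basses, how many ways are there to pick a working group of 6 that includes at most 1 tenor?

Split by how many tenors are chosen (0 through 1).
Sum: C(3,0)·C(12,6) + C(3,1)·C(12,5) = 924 + 2376 = 3300.

3300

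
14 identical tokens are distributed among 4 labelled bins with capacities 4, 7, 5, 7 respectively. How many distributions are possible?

By stars and bars, unrestricted non-negative solutions to x_1+…+x_4 = 14 number C(14+3,3) = 680.
Subtract solutions that violate a single cap (substitute x_i' = x_i − (cap_i+1)): x_1 ≥ 5 gives C(12,3) = 220; x_2 ≥ 8 gives C(9,3) = 84; x_3 ≥ 6 gives C(11,3) = 165; x_4 ≥ 8 gives C(9,3) = 84. Together 553.
Add back pairs where two caps are both exceeded: 4 + 20 + 4 + 1 + 0 + 1 = 30.
By inclusion–exclusion the count is 680 − 553 + 30 = 157.

157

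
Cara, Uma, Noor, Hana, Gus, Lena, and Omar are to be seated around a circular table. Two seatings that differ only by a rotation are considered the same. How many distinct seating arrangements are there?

Around a circle, 7 distinct people have 7!/7 = (6)! = 720 rotationally distinct seatings.

720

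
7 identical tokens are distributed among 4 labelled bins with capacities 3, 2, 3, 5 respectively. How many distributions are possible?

43

Without the upper bounds there are C(10,3) = 120 ways to split 7 among 4 bins.
Subtract solutions that violate a single cap (substitute x_i' = x_i − (cap_i+1)): x_1 ≥ 4 gives C(6,3) = 20; x_2 ≥ 3 gives C(7,3) = 35; x_3 ≥ 4 gives C(6,3) = 20; x_4 ≥ 6 gives C(4,3) = 4. Together 79.
Add back pairs where two caps are both exceeded: 1 + 0 + 0 + 1 + 0 + 0 = 2.
By inclusion–exclusion the count is 120 − 79 + 2 = 43.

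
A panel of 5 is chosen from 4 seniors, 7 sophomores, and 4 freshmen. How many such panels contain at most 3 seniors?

2992

Split by how many seniors are chosen (0 through 3).
Sum: C(4,0)·C(11,5) + C(4,1)·C(11,4) + C(4,2)·C(11,3) + C(4,3)·C(11,2) = 462 + 1320 + 990 + 220 = 2992.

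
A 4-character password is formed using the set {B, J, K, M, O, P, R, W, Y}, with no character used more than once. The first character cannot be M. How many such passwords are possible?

The first character has 9−1 = 8 choices (anything except M).
The remaining 3 characters are filled from the other 8 symbols without repetition: 8 × 7 × 6 = 336.
Total: 8 × 336 = 2688.

2688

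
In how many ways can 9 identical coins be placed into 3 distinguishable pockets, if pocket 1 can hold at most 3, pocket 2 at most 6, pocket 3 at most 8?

27

By stars and bars, unrestricted non-negative solutions to x_1+…+x_3 = 9 number C(9+2,2) = 55.
Subtract solutions that violate a single cap (substitute x_i' = x_i − (cap_i+1)): x_1 ≥ 4 gives C(7,2) = 21; x_2 ≥ 7 gives C(4,2) = 6; x_3 ≥ 9 gives C(2,2) = 1. Together 28.
No two caps can be exceeded simultaneously, so the pair terms are all 0.
By inclusion–exclusion the count is 55 − 28 + 0 = 27.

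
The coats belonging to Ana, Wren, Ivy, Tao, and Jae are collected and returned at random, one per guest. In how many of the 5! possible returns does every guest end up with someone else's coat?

44

Count assignments avoiding every fixed point. For any j of the 5 guests fixed to their own coat, the other 5−j can be arranged in (5−j)! ways.
By inclusion–exclusion this is Σ_{j=0}^{5} (−1)^j C(5,j)·(5−j)!.
Computing: 120 − 120 + 60 − 20 + 5 − 1 = 44.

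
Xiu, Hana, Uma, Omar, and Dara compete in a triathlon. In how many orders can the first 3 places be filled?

There are 5 choices for 1st place, 4 for 2nd, and 3 for 3rd.
That gives 5 × 4 × 3 = 60.

60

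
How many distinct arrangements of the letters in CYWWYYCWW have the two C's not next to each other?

980

There are 9!/(4!·3!·2!) = 1260 arrangements of CYWWYYCWW in total.
If the two C's are adjacent, glue them into one block, leaving 8 items to arrange: (8)!/(4!·3!) = 280 ways.
Subtracting, 1260 − 280 = 980 arrangements keep the C's apart.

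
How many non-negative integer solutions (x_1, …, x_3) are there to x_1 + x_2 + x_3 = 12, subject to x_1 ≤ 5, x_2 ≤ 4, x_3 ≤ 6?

10

By stars and bars, unrestricted non-negative solutions to x_1+…+x_3 = 12 number C(12+2,2) = 91.
Subtract solutions that violate a single cap (substitute x_i' = x_i − (cap_i+1)): x_1 ≥ 6 gives C(8,2) = 28; x_2 ≥ 5 gives C(9,2) = 36; x_3 ≥ 7 gives C(7,2) = 21. Together 85.
Add back pairs where two caps are both exceeded: 3 + 0 + 1 = 4.
By inclusion–exclusion the count is 91 − 85 + 4 = 10.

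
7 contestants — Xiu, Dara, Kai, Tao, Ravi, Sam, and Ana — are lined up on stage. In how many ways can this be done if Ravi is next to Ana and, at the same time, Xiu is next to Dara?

480

Treat {Ravi,Ana} as one block (2 orders) and {Xiu,Dara} as another (2 orders).
That leaves 5 units to arrange: 2 × 2 × 5! = 4 × 120 = 480.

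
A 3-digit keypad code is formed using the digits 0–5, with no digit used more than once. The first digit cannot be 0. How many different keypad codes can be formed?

The first digit has 6−1 = 5 choices (anything except 0).
The remaining 2 digits are filled from the other 5 symbols without repetition: 5 × 4 = 20.
Total: 5 × 20 = 100.

100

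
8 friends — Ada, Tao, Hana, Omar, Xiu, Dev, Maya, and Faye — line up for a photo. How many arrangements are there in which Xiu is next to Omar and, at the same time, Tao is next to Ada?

Treat {Xiu,Omar} as one block (2 orders) and {Tao,Ada} as another (2 orders).
That leaves 6 units to arrange: 2 × 2 × 6! = 4 × 720 = 2880.

2880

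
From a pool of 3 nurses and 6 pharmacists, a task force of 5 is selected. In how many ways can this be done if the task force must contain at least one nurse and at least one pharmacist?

120

Total 5-person selections from all 9: C(9,5) = 126.
Subtract selections that omit an entire group: no nurses → C(6,5) = 6; no pharmacists → C(3,5) = 0.
Both groups omitted at once is impossible, so 126 − 6 = 120.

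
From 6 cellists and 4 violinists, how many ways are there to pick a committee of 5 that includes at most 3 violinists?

246

Split by how many violinists are chosen (0 through 3).
Sum: C(4,0)·C(6,5) + C(4,1)·C(6,4) + C(4,2)·C(6,3) + C(4,3)·C(6,2) = 6 + 60 + 120 + 60 = 246.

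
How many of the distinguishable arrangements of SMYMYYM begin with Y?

With the first slot taken by Y, it remains to arrange the other 6 letters (SMMYYM).
Those 6 letters have M appearing 3 times and Y appearing twice, giving (6)!/(3!·2!) = 60.

60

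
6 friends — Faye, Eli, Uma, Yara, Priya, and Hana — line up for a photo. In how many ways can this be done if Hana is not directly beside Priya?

480

Of the 6! = 720 arrangements, those with Hana and Priya adjacent number 2 × 5! = 240 (treat the pair as a block with 2 internal orders).
So 720 − 240 = 480 arrangements keep them apart.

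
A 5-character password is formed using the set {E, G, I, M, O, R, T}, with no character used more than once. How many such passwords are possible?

This is a permutation of 5 out of 7: P(7,5) = 7!/2!.
That product is 7 × 6 × 5 × 4 × 3 = 2520.

2520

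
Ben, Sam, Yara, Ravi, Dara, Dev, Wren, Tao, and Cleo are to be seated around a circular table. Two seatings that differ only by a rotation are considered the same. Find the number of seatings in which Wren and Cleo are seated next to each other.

10080

Glue Wren and Cleo into a block (2 internal orders). Seating 8 units around a circle gives (7)! arrangements.
So 2 × (7)! = 2 × 5040 = 10080.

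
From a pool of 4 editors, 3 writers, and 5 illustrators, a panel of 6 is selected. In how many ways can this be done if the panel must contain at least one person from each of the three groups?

With no constraint there are C(12,6) = 924 possible selections.
Selections missing a whole group: no editors → C(8,6) = 28; no writers → C(9,6) = 84; no illustrators → C(7,6) = 7.
Add back selections omitting two groups (i.e. drawn from a single group): C(4,6) + C(3,6) + C(5,6) = 0.
By inclusion–exclusion: 924 − 119 + 0 = 805.

805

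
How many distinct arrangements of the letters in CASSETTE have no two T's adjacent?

Total arrangements of CASSETTE: 8!/(2!·2!·2!) = 5040.
If the two T's are adjacent, glue them into one block, leaving 7 items to arrange: (7)!/(2!·2!) = 1260 ways.
Subtracting, 5040 − 1260 = 3780 arrangements keep the T's apart.

3780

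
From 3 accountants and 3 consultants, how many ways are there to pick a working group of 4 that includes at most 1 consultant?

3

Split by how many consultants are chosen (0 through 1).
Sum: C(3,0)·C(3,4) + C(3,1)·C(3,3) = 0 + 3 = 3.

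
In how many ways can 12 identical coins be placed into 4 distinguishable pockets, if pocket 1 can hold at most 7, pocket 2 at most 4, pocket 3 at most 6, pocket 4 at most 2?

Ignoring the caps, the number of non-negative solutions to x_1+…+x_4 = 12 is C(15,3) = 455.
Subtract solutions that violate a single cap (substitute x_i' = x_i − (cap_i+1)): x_1 ≥ 8 gives C(7,3) = 35; x_2 ≥ 5 gives C(10,3) = 120; x_3 ≥ 7 gives C(8,3) = 56; x_4 ≥ 3 gives C(12,3) = 220. Together 431.
Add back pairs where two caps are both exceeded: 0 + 0 + 4 + 1 + 35 + 10 = 50.
By inclusion–exclusion the count is 455 − 431 + 50 = 74.

74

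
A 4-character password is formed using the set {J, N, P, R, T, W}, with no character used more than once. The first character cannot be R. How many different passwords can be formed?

The first character has 6−1 = 5 choices (anything except R).
The remaining 3 characters are filled from the other 5 symbols without repetition: 5 × 4 × 3 = 60.
Total: 5 × 60 = 300.

300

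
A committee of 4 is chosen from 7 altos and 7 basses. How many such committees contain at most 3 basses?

966

Split by how many basses are chosen (0 through 3).
Sum: C(7,0)·C(7,4) + C(7,1)·C(7,3) + C(7,2)·C(7,2) + C(7,3)·C(7,1) = 35 + 245 + 441 + 245 = 966.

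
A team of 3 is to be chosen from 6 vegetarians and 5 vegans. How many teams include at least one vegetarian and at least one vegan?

Unrestricted: C(11,3) = 165 ways to pick any 3 of the 11.
Subtract selections that omit an entire group: no vegetarians → C(5,3) = 10; no vegans → C(6,3) = 20.
Both groups omitted at once is impossible, so 165 − 30 = 135.

135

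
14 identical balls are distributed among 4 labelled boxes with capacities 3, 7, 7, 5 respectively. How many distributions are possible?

By stars and bars, unrestricted non-negative solutions to x_1+…+x_4 = 14 number C(14+3,3) = 680.
Subtract solutions that violate a single cap (substitute x_i' = x_i − (cap_i+1)): x_1 ≥ 4 gives C(13,3) = 286; x_2 ≥ 8 gives C(9,3) = 84; x_3 ≥ 8 gives C(9,3) = 84; x_4 ≥ 6 gives C(11,3) = 165. Together 619.
Add back pairs where two caps are both exceeded: 10 + 10 + 35 + 0 + 1 + 1 = 57.
By inclusion–exclusion the count is 680 − 619 + 57 = 118.

118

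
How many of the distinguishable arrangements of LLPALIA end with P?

60

With the last slot taken by P, it remains to arrange the other 6 letters (LLALIA).
Those 6 letters have A appearing twice and L appearing 3 times, giving (6)!/(3!·2!) = 60.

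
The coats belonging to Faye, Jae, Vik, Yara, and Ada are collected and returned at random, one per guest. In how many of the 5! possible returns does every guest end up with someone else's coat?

This is the derangement count D_5: permutations of 5 items with no fixed point.
By inclusion–exclusion this is Σ_{j=0}^{5} (−1)^j C(5,j)·(5−j)!.
Computing: 120 − 120 + 60 − 20 + 5 − 1 = 44.

44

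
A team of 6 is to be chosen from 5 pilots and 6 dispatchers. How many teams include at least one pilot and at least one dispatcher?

With no constraint there are C(11,6) = 462 possible selections.
Selections missing a whole group: no pilots → C(6,6) = 1; no dispatchers → C(5,6) = 0.
Both groups omitted at once is impossible, so 462 − 1 = 461.

461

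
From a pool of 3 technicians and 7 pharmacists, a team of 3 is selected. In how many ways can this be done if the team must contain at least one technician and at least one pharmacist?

84

Total 3-person selections from all 10: C(10,3) = 120.
Selections missing a whole group: no technicians → C(7,3) = 35; no pharmacists → C(3,3) = 1.
Both groups omitted at once is impossible, so 120 − 36 = 84.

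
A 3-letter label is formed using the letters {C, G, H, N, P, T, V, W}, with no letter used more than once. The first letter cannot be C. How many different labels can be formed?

The first letter has 8−1 = 7 choices (anything except C).
The remaining 2 letters are filled from the other 7 symbols without repetition: 7 × 6 = 42.
Total: 7 × 42 = 294.

294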